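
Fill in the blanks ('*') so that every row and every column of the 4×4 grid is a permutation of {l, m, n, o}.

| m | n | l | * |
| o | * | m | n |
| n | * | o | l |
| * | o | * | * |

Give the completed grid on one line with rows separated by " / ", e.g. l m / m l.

(r1,c4) = o
(r2,c2) = l
(r3,c2) = m
(r4,c1) = l
(r4,c3) = n
(r4,c4) = m

m n l o / o l m n / n m o l / l o n m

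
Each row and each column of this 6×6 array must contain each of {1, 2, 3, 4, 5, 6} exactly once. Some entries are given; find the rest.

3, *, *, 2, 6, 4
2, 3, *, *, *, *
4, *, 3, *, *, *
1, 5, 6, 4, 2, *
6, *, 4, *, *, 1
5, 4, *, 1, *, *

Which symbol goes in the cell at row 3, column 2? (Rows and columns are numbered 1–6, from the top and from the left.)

6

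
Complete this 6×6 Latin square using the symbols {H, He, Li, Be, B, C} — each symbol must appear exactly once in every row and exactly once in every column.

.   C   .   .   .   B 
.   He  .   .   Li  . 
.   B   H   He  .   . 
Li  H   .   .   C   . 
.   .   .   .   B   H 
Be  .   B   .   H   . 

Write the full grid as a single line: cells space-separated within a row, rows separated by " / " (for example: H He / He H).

H C Li Be He B / B He Be H Li C / C B H He Be Li / Li H He B C Be / He Be C Li B H / Be Li B C H He

row 3 has {H,He,B}; column 1 has {Li,Be} — only C is left for (r3,c1).
row 3 has {H,He,B,C}; column 5 has {H,Li,B,C} — only Be is left for (r3,c5).
row 3 has {H,He,Be,B,C}; column 6 has {H,B} — only Li is left for (r3,c6).
row 5 has {H,B}; column 1 has {Li,Be,C} — only He is left for (r5,c1).
row 6 has {H,Be,B}; column 2 has {H,He,B,C} — only Li is left for (r6,c2).
row 6 has {H,Li,Be,B}; column 4 has {He} — only C is left for (r6,c4).
row 6 has {H,Li,Be,B,C}; column 6 has {H,Li,B} — only He is left for (r6,c6).
row 1 has {B,C}; column 1 has {He,Li,Be,C} — only H is left for (r1,c1).
row 1 has {H,B,C}; column 5 has {H,Li,Be,B,C} — only He is left for (r1,c5).
row 2 has {He,Li}; column 1 has {H,He,Li,Be,C} — only B is left for (r2,c1).
row 4 has {H,Li,C}; column 6 has {H,He,Li,B} — only Be is left for (r4,c6).
row 5 has {H,He,B}; column 2 has {H,He,Li,B,C} — only Be is left for (r5,c2).
row 5 has {H,He,Be,B}; column 4 has {He,C} — only Li is left for (r5,c4).
row 1 has {H,He,B,C}; column 4 has {He,Li,C} — only Be is left for (r1,c4).
row 2 has {He,Li,B}; column 4 has {He,Li,Be,C} — only H is left for (r2,c4).
row 2 has {H,He,Li,B}; column 6 has {H,He,Li,Be,B} — only C is left for (r2,c6).
row 4 has {H,Li,Be,C}; column 3 has {H,B} — only He is left for (r4,c3).
row 4 has {H,He,Li,Be,C}; column 4 has {H,He,Li,Be,C} — only B is left for (r4,c4).
row 5 has {H,He,Li,Be,B}; column 3 has {H,He,B} — only C is left for (r5,c3).
row 1 has {H,He,Be,B,C}; column 3 has {H,He,B,C} — only Li is left for (r1,c3).
row 2 has {H,He,Li,B,C}; column 3 has {H,He,Li,B,C} — only Be is left for (r2,c3).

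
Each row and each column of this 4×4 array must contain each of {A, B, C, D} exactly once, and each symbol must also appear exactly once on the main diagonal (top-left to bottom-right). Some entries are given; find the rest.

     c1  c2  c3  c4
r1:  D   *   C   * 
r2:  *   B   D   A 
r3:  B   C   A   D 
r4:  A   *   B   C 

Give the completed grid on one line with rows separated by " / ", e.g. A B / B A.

row 1 has {C,D}; column 2 has {B,C} — only A is left for (r1,c2).
row 1 has {A,C,D}; column 4 has {A,C,D} — only B is left for (r1,c4).
row 2 has {A,B,D}; column 1 has {A,B,D} — only C is left for (r2,c1).
row 4 has {A,B,C}; column 2 has {A,B,C} — only D is left for (r4,c2).

D A C B / C B D A / B C A D / A D B C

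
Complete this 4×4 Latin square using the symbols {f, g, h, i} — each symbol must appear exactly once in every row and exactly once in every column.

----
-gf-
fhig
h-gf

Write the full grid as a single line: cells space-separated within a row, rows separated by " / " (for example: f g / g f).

(r1,c3): row 1 is empty so far; column 3 has {f,g,i}, so it must be h.
(r1,c4): row 1 has {h}; column 4 has {f,g}, so it must be i.
(r2,c1): row 2 has {f,g}; column 1 has {f,h}, so it must be i.
(r2,c4): row 2 has {f,g,i}; column 4 has {f,g,i}, so it must be h.
(r4,c2): row 4 has {f,g,h}; column 2 has {g,h}, so it must be i.
(r1,c1): row 1 has {h,i}; column 1 has {f,h,i}, so it must be g.
(r1,c2): row 1 has {g,h,i}; column 2 has {g,h,i}, so it must be f.

g f h i / i g f h / f h i g / h i g f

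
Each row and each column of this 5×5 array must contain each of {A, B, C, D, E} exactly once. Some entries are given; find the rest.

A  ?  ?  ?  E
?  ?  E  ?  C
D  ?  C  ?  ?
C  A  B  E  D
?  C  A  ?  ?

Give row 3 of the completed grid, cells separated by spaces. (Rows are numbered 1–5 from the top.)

D E C B A

(r1,c3) = D
(r2,c1) = B
(r2,c2) = D
(r2,c4) = A
(r3,c4) = B
(r3,c5) = A
(r5,c1) = E
(r5,c4) = D
(r5,c5) = B
(r1,c2) = B
(r1,c4) = C
(r3,c2) = E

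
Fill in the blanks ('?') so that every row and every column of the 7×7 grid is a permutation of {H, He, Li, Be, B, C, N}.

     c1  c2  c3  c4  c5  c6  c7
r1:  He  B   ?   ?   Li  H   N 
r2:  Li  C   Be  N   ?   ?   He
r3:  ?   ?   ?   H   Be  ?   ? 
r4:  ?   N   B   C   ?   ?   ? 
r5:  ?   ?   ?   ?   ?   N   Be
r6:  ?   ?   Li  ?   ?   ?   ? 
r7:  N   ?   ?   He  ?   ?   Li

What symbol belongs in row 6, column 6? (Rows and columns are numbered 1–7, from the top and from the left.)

(r1,c3): row 1 has {H,He,Li,B,N}; column 3 has {Li,Be,B}, so it must be C.
(r1,c4): row 1 has {H,He,Li,B,C,N}; column 4 has {H,He,C,N}, so it must be Be.
(r2,c6): row 2 has {He,Li,Be,C,N}; column 6 has {H,N}, so it must be B.
(r4,c7): row 4 has {B,C,N}; column 7 has {He,Li,Be,N}, so it must be H.
(r6,c4): row 6 has {Li}; column 4 has {H,He,Be,C,N}, so it must be B.
(r6,c7): row 6 has {Li,B}; column 7 has {H,He,Li,Be,N}, so it must be C.
(r7,c3): row 7 has {He,Li,N}; column 3 has {Li,Be,B,C}, so it must be H.
(r2,c5): row 2 has {He,Li,Be,B,C,N}; column 5 has {Li,Be}, so it must be H.
(r3,c7): row 3 has {H,Be}; column 7 has {H,He,Li,Be,C,N}, so it must be B.
(r4,c1): row 4 has {H,B,C,N}; column 1 has {He,Li,N}, so it must be Be.
(r4,c5): row 4 has {H,Be,B,C,N}; column 5 has {H,Li,Be}, so it must be He.
(r4,c6): row 4 has {H,He,Be,B,C,N}; column 6 has {H,B,N}, so it must be Li.
(r5,c3): row 5 has {Be,N}; column 3 has {H,Li,Be,B,C}, so it must be He.
(r5,c4): row 5 has {He,Be,N}; column 4 has {H,He,Be,B,C,N}, so it must be Li.
(r6,c1): row 6 has {Li,B,C}; column 1 has {He,Li,Be,N}, so it must be H.
(r6,c5): row 6 has {H,Li,B,C}; column 5 has {H,He,Li,Be}, so it must be N.
(r7,c2): row 7 has {H,He,Li,N}; column 2 has {B,C,N}, so it must be Be.
(r7,c6): row 7 has {H,He,Li,Be,N}; column 6 has {H,Li,B,N}, so it must be C.
(r3,c1): row 3 has {H,Be,B}; column 1 has {H,He,Li,Be,N}, so it must be C.
(r3,c3): row 3 has {H,Be,B,C}; column 3 has {H,He,Li,Be,B,C}, so it must be N.
(r3,c6): row 3 has {H,Be,B,C,N}; column 6 has {H,Li,B,C,N}, so it must be He.
(r5,c1): row 5 has {He,Li,Be,N}; column 1 has {H,He,Li,Be,C,N}, so it must be B.
(r5,c2): row 5 has {He,Li,Be,B,N}; column 2 has {Be,B,C,N}, so it must be H.
(r5,c5): row 5 has {H,He,Li,Be,B,N}; column 5 has {H,He,Li,Be,N}, so it must be C.
(r6,c2): row 6 has {H,Li,B,C,N}; column 2 has {H,Be,B,C,N}, so it must be He.
(r6,c6): row 6 has {H,He,Li,B,C,N}; column 6 has {H,He,Li,B,C,N}, so it must be Be.

Be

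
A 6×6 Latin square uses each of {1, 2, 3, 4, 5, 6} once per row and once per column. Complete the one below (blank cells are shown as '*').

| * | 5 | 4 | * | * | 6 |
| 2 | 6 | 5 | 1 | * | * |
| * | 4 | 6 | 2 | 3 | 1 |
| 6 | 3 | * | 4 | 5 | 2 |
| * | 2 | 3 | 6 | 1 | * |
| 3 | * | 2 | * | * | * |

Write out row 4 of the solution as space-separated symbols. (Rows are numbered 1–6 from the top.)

6 3 1 4 5 2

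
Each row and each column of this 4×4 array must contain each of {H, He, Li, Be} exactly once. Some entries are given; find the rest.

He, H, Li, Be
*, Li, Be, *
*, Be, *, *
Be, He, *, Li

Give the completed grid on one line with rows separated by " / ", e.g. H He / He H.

Cell (r2,c1): row 2 has {Li,Be}; column 1 has {He,Be} → H.
Cell (r2,c4): row 2 has {H,Li,Be}; column 4 has {Li,Be} → He.
Cell (r3,c1): row 3 has {Be}; column 1 has {H,He,Be} → Li.
Cell (r3,c4): row 3 has {Li,Be}; column 4 has {He,Li,Be} → H.
Cell (r4,c3): row 4 has {He,Li,Be}; column 3 has {Li,Be} → H.
Cell (r3,c3): row 3 has {H,Li,Be}; column 3 has {H,Li,Be} → He.

He H Li Be / H Li Be He / Li Be He H / Be He H Li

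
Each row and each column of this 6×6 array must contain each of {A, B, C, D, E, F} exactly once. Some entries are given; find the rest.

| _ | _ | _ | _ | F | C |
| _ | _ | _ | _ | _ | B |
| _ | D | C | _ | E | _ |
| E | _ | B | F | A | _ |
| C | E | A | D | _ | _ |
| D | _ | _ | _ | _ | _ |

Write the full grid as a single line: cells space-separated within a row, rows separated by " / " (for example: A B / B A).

B A D E F C / A F E C D B / F D C B E A / E C B F A D / C E A D B F / D B F A C E

(r4,c2) = C
(r4,c6) = D
(r5,c5) = B
(r5,c6) = F
(r6,c5) = C
(r2,c5) = D
(r3,c6) = A
(r6,c6) = E
(r3,c4) = B
(r6,c3) = F
(r6,c4) = A
(r1,c4) = E
(r2,c3) = E
(r2,c4) = C
(r3,c1) = F
(r6,c2) = B
(r1,c2) = A
(r1,c3) = D
(r2,c1) = A
(r2,c2) = F
(r1,c1) = B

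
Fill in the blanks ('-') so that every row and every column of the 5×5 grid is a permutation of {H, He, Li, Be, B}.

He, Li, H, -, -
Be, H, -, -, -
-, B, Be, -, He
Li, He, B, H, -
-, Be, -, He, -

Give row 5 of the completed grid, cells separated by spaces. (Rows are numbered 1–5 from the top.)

(r3,c1) = H
(r3,c4) = Li
(r4,c5) = Be
(r5,c1) = B
(r5,c3) = Li
(r5,c5) = H

B Be Li He H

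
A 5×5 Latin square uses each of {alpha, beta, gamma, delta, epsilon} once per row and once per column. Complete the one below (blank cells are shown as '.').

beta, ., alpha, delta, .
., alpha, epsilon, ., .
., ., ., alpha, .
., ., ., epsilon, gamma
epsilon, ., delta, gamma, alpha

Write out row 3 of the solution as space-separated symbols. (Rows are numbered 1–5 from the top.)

delta epsilon gamma alpha beta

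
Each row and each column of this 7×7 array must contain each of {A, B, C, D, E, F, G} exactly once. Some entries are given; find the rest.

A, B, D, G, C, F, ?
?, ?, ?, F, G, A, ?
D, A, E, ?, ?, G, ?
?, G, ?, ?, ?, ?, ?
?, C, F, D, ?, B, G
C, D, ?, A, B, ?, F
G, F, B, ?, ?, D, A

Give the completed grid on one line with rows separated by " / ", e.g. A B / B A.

A B D G C F E / B E C F G A D / D A E B F G C / F G A E D C B / E C F D A B G / C D G A B E F / G F B C E D A

(r1,c7) = E
(r2,c2) = E
(r2,c3) = C
(r3,c5) = F
(r4,c3) = A
(r5,c1) = E
(r5,c5) = A
(r6,c3) = G
(r6,c6) = E
(r7,c5) = E
(r2,c1) = B
(r2,c7) = D
(r4,c1) = F
(r4,c5) = D
(r4,c6) = C
(r4,c7) = B
(r7,c4) = C
(r3,c4) = B
(r3,c7) = C
(r4,c4) = E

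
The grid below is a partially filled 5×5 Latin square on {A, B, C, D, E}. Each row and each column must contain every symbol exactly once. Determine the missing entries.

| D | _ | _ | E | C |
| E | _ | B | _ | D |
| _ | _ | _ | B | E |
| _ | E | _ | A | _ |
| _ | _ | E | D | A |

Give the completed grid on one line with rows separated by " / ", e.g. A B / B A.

D B A E C / E A B C D / A D C B E / C E D A B / B C E D A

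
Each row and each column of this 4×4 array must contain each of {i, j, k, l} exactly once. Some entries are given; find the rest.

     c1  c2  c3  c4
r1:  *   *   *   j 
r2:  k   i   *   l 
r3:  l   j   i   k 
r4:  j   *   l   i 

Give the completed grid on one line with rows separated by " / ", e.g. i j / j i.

i l k j / k i j l / l j i k / j k l i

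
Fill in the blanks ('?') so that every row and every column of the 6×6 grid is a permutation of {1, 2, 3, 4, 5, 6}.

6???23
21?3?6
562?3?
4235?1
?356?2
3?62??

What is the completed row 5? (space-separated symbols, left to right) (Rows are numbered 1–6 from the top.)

1 3 5 6 4 2

(r2,c3) = 4
(r2,c5) = 5
(r3,c6) = 4
(r4,c5) = 6
(r5,c1) = 1
(r5,c5) = 4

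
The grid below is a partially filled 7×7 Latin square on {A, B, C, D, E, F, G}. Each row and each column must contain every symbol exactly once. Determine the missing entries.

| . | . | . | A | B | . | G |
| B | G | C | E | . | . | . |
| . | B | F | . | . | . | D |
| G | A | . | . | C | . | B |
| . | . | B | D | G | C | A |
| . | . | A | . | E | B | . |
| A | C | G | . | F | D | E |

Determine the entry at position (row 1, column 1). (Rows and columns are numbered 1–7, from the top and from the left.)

(r2,c7) = F
(r3,c5) = A
(r4,c4) = F
(r4,c6) = E
(r6,c7) = C
(r7,c4) = B
(r1,c6) = F
(r2,c5) = D
(r2,c6) = A
(r3,c6) = G
(r4,c3) = D
(r6,c4) = G
(r1,c3) = E
(r3,c4) = C
(r1,c2) = D
(r3,c1) = E
(r5,c1) = F
(r5,c2) = E
(r6,c1) = D
(r6,c2) = F
(r1,c1) = C

C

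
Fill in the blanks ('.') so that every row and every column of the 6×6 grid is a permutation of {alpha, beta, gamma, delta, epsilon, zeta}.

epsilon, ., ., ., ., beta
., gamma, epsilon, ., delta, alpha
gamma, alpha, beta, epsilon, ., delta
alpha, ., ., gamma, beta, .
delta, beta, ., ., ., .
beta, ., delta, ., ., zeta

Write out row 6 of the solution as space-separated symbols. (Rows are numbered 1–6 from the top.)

beta epsilon delta alpha gamma zeta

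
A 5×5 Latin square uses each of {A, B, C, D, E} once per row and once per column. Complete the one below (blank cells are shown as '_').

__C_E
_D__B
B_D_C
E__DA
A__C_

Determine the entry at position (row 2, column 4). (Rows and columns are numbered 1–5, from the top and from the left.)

E

(r1,c1) = D
(r2,c1) = C
(r4,c3) = B
(r5,c3) = E
(r5,c5) = D
(r2,c3) = A
(r2,c4) = E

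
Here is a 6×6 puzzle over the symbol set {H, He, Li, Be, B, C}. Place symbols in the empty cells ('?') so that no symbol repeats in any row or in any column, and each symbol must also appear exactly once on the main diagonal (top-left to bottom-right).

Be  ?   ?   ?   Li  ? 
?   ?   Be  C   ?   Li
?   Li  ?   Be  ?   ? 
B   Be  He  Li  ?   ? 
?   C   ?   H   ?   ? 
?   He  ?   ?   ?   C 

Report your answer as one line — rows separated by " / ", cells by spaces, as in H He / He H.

Be H C He Li B / He B Be C H Li / C Li H Be B He / B Be He Li C H / Li C B H He Be / H He Li B Be C

(r4,c6) = H
(r6,c4) = B
(r1,c4) = He
(r1,c6) = B
(r3,c6) = He
(r4,c5) = C
(r5,c6) = Be
(r1,c2) = H
(r1,c3) = C
(r2,c2) = B
(r3,c3) = H
(r3,c5) = B
(r5,c5) = He
(r6,c3) = Li
(r2,c5) = H
(r3,c1) = C
(r5,c1) = Li
(r5,c3) = B
(r6,c1) = H
(r6,c5) = Be
(r2,c1) = He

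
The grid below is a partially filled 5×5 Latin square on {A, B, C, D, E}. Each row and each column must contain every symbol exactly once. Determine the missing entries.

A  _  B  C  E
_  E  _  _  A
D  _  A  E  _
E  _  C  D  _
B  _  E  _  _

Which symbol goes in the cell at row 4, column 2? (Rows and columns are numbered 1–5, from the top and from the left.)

Cell (r1,c2): row 1 has {A,B,C,E}; column 2 has {E} → D.
Cell (r2,c1): row 2 has {A,E}; column 1 has {A,B,D,E} → C.
Cell (r2,c3): row 2 has {A,C,E}; column 3 has {A,B,C,E} → D.
Cell (r2,c4): row 2 has {A,C,D,E}; column 4 has {C,D,E} → B.
Cell (r4,c5): row 4 has {C,D,E}; column 5 has {A,E} → B.
Cell (r5,c4): row 5 has {B,E}; column 4 has {B,C,D,E} → A.
Cell (r3,c5): row 3 has {A,D,E}; column 5 has {A,B,E} → C.
Cell (r4,c2): row 4 has {B,C,D,E}; column 2 has {D,E} → A.

A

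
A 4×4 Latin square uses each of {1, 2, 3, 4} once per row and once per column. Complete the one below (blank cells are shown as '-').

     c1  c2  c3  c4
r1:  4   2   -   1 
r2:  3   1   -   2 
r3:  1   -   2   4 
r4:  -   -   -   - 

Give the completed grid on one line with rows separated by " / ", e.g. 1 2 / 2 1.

(r1,c3) = 3
(r2,c3) = 4
(r3,c2) = 3
(r4,c1) = 2
(r4,c2) = 4
(r4,c3) = 1
(r4,c4) = 3

4 2 3 1 / 3 1 4 2 / 1 3 2 4 / 2 4 1 3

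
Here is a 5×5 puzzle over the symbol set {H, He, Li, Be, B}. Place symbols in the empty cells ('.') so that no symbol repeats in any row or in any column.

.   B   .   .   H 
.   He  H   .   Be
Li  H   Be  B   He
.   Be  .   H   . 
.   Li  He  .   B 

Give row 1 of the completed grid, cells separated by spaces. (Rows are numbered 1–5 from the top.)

Be B Li He H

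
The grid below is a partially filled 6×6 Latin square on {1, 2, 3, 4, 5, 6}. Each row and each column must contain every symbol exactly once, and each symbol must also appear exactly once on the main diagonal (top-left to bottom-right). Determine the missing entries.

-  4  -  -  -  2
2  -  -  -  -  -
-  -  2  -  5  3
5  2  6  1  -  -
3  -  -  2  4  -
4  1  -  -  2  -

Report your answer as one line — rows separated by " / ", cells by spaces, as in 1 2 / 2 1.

6 4 5 3 1 2 / 2 3 4 5 6 1 / 1 6 2 4 5 3 / 5 2 6 1 3 4 / 3 5 1 2 4 6 / 4 1 3 6 2 5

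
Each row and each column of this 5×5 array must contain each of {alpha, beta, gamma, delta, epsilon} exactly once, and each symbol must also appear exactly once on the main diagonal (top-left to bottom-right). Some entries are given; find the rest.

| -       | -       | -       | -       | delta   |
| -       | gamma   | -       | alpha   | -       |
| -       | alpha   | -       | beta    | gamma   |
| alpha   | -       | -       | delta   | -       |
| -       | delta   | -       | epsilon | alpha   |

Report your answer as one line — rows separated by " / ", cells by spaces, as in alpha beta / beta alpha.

beta epsilon alpha gamma delta / epsilon gamma delta alpha beta / delta alpha epsilon beta gamma / alpha beta gamma delta epsilon / gamma delta beta epsilon alpha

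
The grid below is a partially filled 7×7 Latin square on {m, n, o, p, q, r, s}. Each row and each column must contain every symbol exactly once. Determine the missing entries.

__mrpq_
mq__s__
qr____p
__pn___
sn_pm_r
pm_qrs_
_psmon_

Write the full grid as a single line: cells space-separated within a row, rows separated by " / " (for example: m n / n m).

n o m r p q s / m q r o s p n / q r o s n m p / o s p n q r m / s n q p m o r / p m n q r s o / r p s m o n q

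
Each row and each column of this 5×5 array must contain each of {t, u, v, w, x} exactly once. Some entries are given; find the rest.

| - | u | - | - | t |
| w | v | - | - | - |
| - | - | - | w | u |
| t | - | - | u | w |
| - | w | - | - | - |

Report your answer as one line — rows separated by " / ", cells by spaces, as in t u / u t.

(r2,c5) = x
(r4,c2) = x
(r4,c3) = v
(r5,c5) = v
(r2,c4) = t
(r3,c2) = t
(r3,c3) = x
(r5,c4) = x
(r1,c3) = w
(r1,c4) = v
(r2,c3) = u
(r3,c1) = v
(r5,c1) = u
(r5,c3) = t
(r1,c1) = x

x u w v t / w v u t x / v t x w u / t x v u w / u w t x v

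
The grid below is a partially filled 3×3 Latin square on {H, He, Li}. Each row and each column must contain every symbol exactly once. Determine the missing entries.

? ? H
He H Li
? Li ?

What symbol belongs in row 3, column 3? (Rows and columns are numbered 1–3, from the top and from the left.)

He

Cell (r1,c1): row 1 has {H}; column 1 has {He} → Li.
Cell (r1,c2): row 1 has {H,Li}; column 2 has {H,Li} → He.
Cell (r3,c1): row 3 has {Li}; column 1 has {He,Li} → H.
Cell (r3,c3): row 3 has {H,Li}; column 3 has {H,Li} → He.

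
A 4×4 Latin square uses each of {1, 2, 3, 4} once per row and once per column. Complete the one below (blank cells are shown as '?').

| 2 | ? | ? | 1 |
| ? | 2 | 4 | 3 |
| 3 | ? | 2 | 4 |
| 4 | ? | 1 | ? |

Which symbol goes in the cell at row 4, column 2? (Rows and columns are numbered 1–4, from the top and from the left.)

3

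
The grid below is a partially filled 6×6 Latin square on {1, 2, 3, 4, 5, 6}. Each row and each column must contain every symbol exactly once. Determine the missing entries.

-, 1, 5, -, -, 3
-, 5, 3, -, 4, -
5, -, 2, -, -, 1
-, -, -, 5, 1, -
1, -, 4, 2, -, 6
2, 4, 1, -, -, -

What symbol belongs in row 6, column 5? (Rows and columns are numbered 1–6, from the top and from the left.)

6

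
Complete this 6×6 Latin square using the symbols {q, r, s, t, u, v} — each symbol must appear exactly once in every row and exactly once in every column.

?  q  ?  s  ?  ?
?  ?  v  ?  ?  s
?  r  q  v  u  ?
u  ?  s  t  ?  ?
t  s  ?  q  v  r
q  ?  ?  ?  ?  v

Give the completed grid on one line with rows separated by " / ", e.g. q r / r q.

v q r s t u / r t v u q s / s r q v u t / u v s t r q / t s u q v r / q u t r s v

row 2 has {s,v}; column 1 has {q,t,u} — only r is left for (r2,c1).
row 2 has {r,s,v}; column 4 has {q,s,t,v} — only u is left for (r2,c4).
row 3 has {q,r,u,v}; column 1 has {q,r,t,u} — only s is left for (r3,c1).
row 3 has {q,r,s,u,v}; column 6 has {r,s,v} — only t is left for (r3,c6).
row 4 has {s,t,u}; column 2 has {q,r,s} — only v is left for (r4,c2).
row 4 has {s,t,u,v}; column 6 has {r,s,t,v} — only q is left for (r4,c6).
row 5 has {q,r,s,t,v}; column 3 has {q,s,v} — only u is left for (r5,c3).
row 6 has {q,v}; column 4 has {q,s,t,u,v} — only r is left for (r6,c4).
row 1 has {q,s}; column 1 has {q,r,s,t,u} — only v is left for (r1,c1).
row 1 has {q,s,v}; column 6 has {q,r,s,t,v} — only u is left for (r1,c6).
row 2 has {r,s,u,v}; column 2 has {q,r,s,v} — only t is left for (r2,c2).
row 2 has {r,s,t,u,v}; column 5 has {u,v} — only q is left for (r2,c5).
row 4 has {q,s,t,u,v}; column 5 has {q,u,v} — only r is left for (r4,c5).
row 6 has {q,r,v}; column 2 has {q,r,s,t,v} — only u is left for (r6,c2).
row 6 has {q,r,u,v}; column 3 has {q,s,u,v} — only t is left for (r6,c3).
row 6 has {q,r,t,u,v}; column 5 has {q,r,u,v} — only s is left for (r6,c5).
row 1 has {q,s,u,v}; column 3 has {q,s,t,u,v} — only r is left for (r1,c3).
row 1 has {q,r,s,u,v}; column 5 has {q,r,s,u,v} — only t is left for (r1,c5).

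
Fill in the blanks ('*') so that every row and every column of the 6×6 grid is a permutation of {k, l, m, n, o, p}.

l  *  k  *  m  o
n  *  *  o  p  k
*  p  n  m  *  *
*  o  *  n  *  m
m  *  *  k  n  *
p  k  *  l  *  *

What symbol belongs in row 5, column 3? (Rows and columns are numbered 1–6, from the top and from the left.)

o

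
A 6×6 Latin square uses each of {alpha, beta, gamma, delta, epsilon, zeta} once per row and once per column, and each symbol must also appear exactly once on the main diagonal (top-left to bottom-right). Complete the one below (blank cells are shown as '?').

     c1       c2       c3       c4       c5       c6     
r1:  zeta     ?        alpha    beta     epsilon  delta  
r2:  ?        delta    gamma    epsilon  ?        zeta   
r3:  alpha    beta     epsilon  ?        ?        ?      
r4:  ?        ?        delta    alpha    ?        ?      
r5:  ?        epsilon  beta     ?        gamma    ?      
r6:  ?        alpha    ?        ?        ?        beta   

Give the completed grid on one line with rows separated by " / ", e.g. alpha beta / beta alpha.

zeta gamma alpha beta epsilon delta / beta delta gamma epsilon alpha zeta / alpha beta epsilon delta zeta gamma / gamma zeta delta alpha beta epsilon / delta epsilon beta zeta gamma alpha / epsilon alpha zeta gamma delta beta

At row 1, column 2: row 1 has {alpha,beta,delta,epsilon,zeta}; column 2 has {alpha,beta,delta,epsilon}; that leaves gamma.
At row 2, column 1: row 2 has {gamma,delta,epsilon,zeta}; column 1 has {alpha,zeta}; that leaves beta.
At row 2, column 5: row 2 has {beta,gamma,delta,epsilon,zeta}; column 5 has {gamma,epsilon}; that leaves alpha.
At row 3, column 6: row 3 has {alpha,beta,epsilon}; column 6 has {beta,delta,zeta}; that leaves gamma.
At row 4, column 2: row 4 has {alpha,delta}; column 2 has {alpha,beta,gamma,delta,epsilon}; that leaves zeta.
At row 4, column 5: row 4 has {alpha,delta,zeta}; column 5 has {alpha,gamma,epsilon}; that leaves beta.
At row 4, column 6: row 4 has {alpha,beta,delta,zeta}; column 6 has {beta,gamma,delta,zeta}; that leaves epsilon.
At row 5, column 1: row 5 has {beta,gamma,epsilon}; column 1 has {alpha,beta,zeta}; that leaves delta.
At row 5, column 4: row 5 has {beta,gamma,delta,epsilon}; column 4 has {alpha,beta,epsilon}; that leaves zeta.
At row 5, column 6: row 5 has {beta,gamma,delta,epsilon,zeta}; column 6 has {beta,gamma,delta,epsilon,zeta}; that leaves alpha.
At row 6, column 3: row 6 has {alpha,beta}; column 3 has {alpha,beta,gamma,delta,epsilon}; that leaves zeta.
At row 6, column 5: row 6 has {alpha,beta,zeta}; column 5 has {alpha,beta,gamma,epsilon}; that leaves delta.
At row 3, column 4: row 3 has {alpha,beta,gamma,epsilon}; column 4 has {alpha,beta,epsilon,zeta}; that leaves delta.
At row 3, column 5: row 3 has {alpha,beta,gamma,delta,epsilon}; column 5 has {alpha,beta,gamma,delta,epsilon}; that leaves zeta.
At row 4, column 1: row 4 has {alpha,beta,delta,epsilon,zeta}; column 1 has {alpha,beta,delta,zeta}; that leaves gamma.
At row 6, column 1: row 6 has {alpha,beta,delta,zeta}; column 1 has {alpha,beta,gamma,delta,zeta}; that leaves epsilon.
At row 6, column 4: row 6 has {alpha,beta,delta,epsilon,zeta}; column 4 has {alpha,beta,delta,epsilon,zeta}; that leaves gamma.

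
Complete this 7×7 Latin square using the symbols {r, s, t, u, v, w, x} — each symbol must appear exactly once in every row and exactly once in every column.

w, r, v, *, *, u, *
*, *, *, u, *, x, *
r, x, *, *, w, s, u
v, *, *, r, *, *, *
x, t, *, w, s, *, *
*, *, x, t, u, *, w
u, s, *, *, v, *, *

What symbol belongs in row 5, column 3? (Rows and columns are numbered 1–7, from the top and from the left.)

(r3,c3): row 3 has {r,s,u,w,x}; column 3 has {v,x}, so it must be t.
(r3,c4): row 3 has {r,s,t,u,w,x}; column 4 has {r,t,u,w}, so it must be v.
(r6,c1): row 6 has {t,u,w,x}; column 1 has {r,u,v,w,x}, so it must be s.
(r6,c2): row 6 has {s,t,u,w,x}; column 2 has {r,s,t,x}, so it must be v.
(r6,c6): row 6 has {s,t,u,v,w,x}; column 6 has {s,u,x}, so it must be r.
(r7,c4): row 7 has {s,u,v}; column 4 has {r,t,u,v,w}, so it must be x.
(r1,c4): row 1 has {r,u,v,w}; column 4 has {r,t,u,v,w,x}, so it must be s.
(r2,c1): row 2 has {u,x}; column 1 has {r,s,u,v,w,x}, so it must be t.
(r2,c2): row 2 has {t,u,x}; column 2 has {r,s,t,v,x}, so it must be w.
(r2,c5): row 2 has {t,u,w,x}; column 5 has {s,u,v,w}, so it must be r.
(r4,c2): row 4 has {r,v}; column 2 has {r,s,t,v,w,x}, so it must be u.
(r5,c6): row 5 has {s,t,w,x}; column 6 has {r,s,u,x}, so it must be v.
(r5,c7): row 5 has {s,t,v,w,x}; column 7 has {u,w}, so it must be r.
(r7,c7): row 7 has {s,u,v,x}; column 7 has {r,u,w}, so it must be t.
(r1,c7): row 1 has {r,s,u,v,w}; column 7 has {r,t,u,w}, so it must be x.
(r2,c3): row 2 has {r,t,u,w,x}; column 3 has {t,v,x}, so it must be s.
(r2,c7): row 2 has {r,s,t,u,w,x}; column 7 has {r,t,u,w,x}, so it must be v.
(r4,c3): row 4 has {r,u,v}; column 3 has {s,t,v,x}, so it must be w.
(r4,c6): row 4 has {r,u,v,w}; column 6 has {r,s,u,v,x}, so it must be t.
(r4,c7): row 4 has {r,t,u,v,w}; column 7 has {r,t,u,v,w,x}, so it must be s.
(r5,c3): row 5 has {r,s,t,v,w,x}; column 3 has {s,t,v,w,x}, so it must be u.

u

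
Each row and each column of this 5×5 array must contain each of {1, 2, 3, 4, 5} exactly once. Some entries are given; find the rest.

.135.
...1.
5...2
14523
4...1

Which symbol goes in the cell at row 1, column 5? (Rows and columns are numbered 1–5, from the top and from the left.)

Cell (r1,c1): row 1 has {1,3,5}; column 1 has {1,4,5} → 2.
Cell (r1,c5): row 1 has {1,2,3,5}; column 5 has {1,2,3} → 4.

4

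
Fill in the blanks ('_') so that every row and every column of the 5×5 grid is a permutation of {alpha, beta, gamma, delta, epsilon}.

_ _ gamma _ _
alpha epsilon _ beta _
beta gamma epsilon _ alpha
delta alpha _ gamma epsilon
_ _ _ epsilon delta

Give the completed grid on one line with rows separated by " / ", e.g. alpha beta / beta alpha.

epsilon delta gamma alpha beta / alpha epsilon delta beta gamma / beta gamma epsilon delta alpha / delta alpha beta gamma epsilon / gamma beta alpha epsilon delta

row 1 has {gamma}; column 1 has {alpha,beta,delta} — only epsilon is left for (r1,c1).
row 1 has {gamma,epsilon}; column 5 has {alpha,delta,epsilon} — only beta is left for (r1,c5).
row 2 has {alpha,beta,epsilon}; column 3 has {gamma,epsilon} — only delta is left for (r2,c3).
row 2 has {alpha,beta,delta,epsilon}; column 5 has {alpha,beta,delta,epsilon} — only gamma is left for (r2,c5).
row 3 has {alpha,beta,gamma,epsilon}; column 4 has {beta,gamma,epsilon} — only delta is left for (r3,c4).
row 4 has {alpha,gamma,delta,epsilon}; column 3 has {gamma,delta,epsilon} — only beta is left for (r4,c3).
row 5 has {delta,epsilon}; column 1 has {alpha,beta,delta,epsilon} — only gamma is left for (r5,c1).
row 5 has {gamma,delta,epsilon}; column 2 has {alpha,gamma,epsilon} — only beta is left for (r5,c2).
row 5 has {beta,gamma,delta,epsilon}; column 3 has {beta,gamma,delta,epsilon} — only alpha is left for (r5,c3).
row 1 has {beta,gamma,epsilon}; column 2 has {alpha,beta,gamma,epsilon} — only delta is left for (r1,c2).
row 1 has {beta,gamma,delta,epsilon}; column 4 has {beta,gamma,delta,epsilon} — only alpha is left for (r1,c4).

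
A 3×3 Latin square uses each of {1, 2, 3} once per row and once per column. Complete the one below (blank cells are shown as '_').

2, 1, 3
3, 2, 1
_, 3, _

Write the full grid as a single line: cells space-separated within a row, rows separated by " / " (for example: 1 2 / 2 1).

2 1 3 / 3 2 1 / 1 3 2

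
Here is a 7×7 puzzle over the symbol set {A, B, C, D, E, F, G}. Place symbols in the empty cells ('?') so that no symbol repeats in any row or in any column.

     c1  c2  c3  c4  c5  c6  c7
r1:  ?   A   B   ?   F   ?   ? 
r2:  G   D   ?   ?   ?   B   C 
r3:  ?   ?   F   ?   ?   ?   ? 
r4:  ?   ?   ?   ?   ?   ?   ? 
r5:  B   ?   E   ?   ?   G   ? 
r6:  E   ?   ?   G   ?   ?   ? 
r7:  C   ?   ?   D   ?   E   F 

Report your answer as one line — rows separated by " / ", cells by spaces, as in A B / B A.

D A B E F C G / G D A F E B C / A E F C G D B / F G C B D A E / B F E A C G D / E C D G B F A / C B G D A E F

row 1 has {A,B,F}; column 1 has {B,C,E,G} — only D is left for (r1,c1).
row 1 has {A,B,D,F}; column 6 has {B,E,G} — only C is left for (r1,c6).
row 2 has {B,C,D,G}; column 3 has {B,E,F} — only A is left for (r2,c3).
row 2 has {A,B,C,D,G}; column 5 has {F} — only E is left for (r2,c5).
row 3 has {F}; column 1 has {B,C,D,E,G} — only A is left for (r3,c1).
row 3 has {A,F}; column 6 has {B,C,E,G} — only D is left for (r3,c6).
row 4 is empty so far; column 1 has {A,B,C,D,E,G} — only F is left for (r4,c1).
row 4 has {F}; column 6 has {B,C,D,E,G} — only A is left for (r4,c6).
row 6 has {E,G}; column 6 has {A,B,C,D,E,G} — only F is left for (r6,c6).
row 7 has {C,D,E,F}; column 3 has {A,B,E,F} — only G is left for (r7,c3).
row 1 has {A,B,C,D,F}; column 4 has {D,G} — only E is left for (r1,c4).
row 1 has {A,B,C,D,E,F}; column 7 has {C,F} — only G is left for (r1,c7).
row 2 has {A,B,C,D,E,G}; column 4 has {D,E,G} — only F is left for (r2,c4).
row 7 has {C,D,E,F,G}; column 2 has {A,D} — only B is left for (r7,c2).
row 7 has {B,C,D,E,F,G}; column 5 has {E,F} — only A is left for (r7,c5).
row 6 has {E,F,G}; column 2 has {A,B,D} — only C is left for (r6,c2).
row 6 has {C,E,F,G}; column 3 has {A,B,E,F,G} — only D is left for (r6,c3).
row 6 has {C,D,E,F,G}; column 5 has {A,E,F} — only B is left for (r6,c5).
row 6 has {B,C,D,E,F,G}; column 7 has {C,F,G} — only A is left for (r6,c7).
row 4 has {A,F}; column 3 has {A,B,D,E,F,G} — only C is left for (r4,c3).
row 4 has {A,C,F}; column 4 has {D,E,F,G} — only B is left for (r4,c4).
row 5 has {B,E,G}; column 2 has {A,B,C,D} — only F is left for (r5,c2).
row 5 has {B,E,F,G}; column 7 has {A,C,F,G} — only D is left for (r5,c7).
row 3 has {A,D,F}; column 4 has {B,D,E,F,G} — only C is left for (r3,c4).
row 3 has {A,C,D,F}; column 5 has {A,B,E,F} — only G is left for (r3,c5).
row 4 has {A,B,C,F}; column 5 has {A,B,E,F,G} — only D is left for (r4,c5).
row 4 has {A,B,C,D,F}; column 7 has {A,C,D,F,G} — only E is left for (r4,c7).
row 5 has {B,D,E,F,G}; column 4 has {B,C,D,E,F,G} — only A is left for (r5,c4).
row 5 has {A,B,D,E,F,G}; column 5 has {A,B,D,E,F,G} — only C is left for (r5,c5).
row 3 has {A,C,D,F,G}; column 2 has {A,B,C,D,F} — only E is left for (r3,c2).
row 3 has {A,C,D,E,F,G}; column 7 has {A,C,D,E,F,G} — only B is left for (r3,c7).
row 4 has {A,B,C,D,E,F}; column 2 has {A,B,C,D,E,F} — only G is left for (r4,c2).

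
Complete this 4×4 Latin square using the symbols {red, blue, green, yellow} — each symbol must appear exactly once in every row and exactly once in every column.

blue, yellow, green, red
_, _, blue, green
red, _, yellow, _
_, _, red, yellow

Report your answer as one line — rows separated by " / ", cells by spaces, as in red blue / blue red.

blue yellow green red / yellow red blue green / red green yellow blue / green blue red yellow

(r2,c1): row 2 has {blue,green}; column 1 has {red,blue}, so it must be yellow.
(r2,c2): row 2 has {blue,green,yellow}; column 2 has {yellow}, so it must be red.
(r3,c4): row 3 has {red,yellow}; column 4 has {red,green,yellow}, so it must be blue.
(r4,c1): row 4 has {red,yellow}; column 1 has {red,blue,yellow}, so it must be green.
(r4,c2): row 4 has {red,green,yellow}; column 2 has {red,yellow}, so it must be blue.
(r3,c2): row 3 has {red,blue,yellow}; column 2 has {red,blue,yellow}, so it must be green.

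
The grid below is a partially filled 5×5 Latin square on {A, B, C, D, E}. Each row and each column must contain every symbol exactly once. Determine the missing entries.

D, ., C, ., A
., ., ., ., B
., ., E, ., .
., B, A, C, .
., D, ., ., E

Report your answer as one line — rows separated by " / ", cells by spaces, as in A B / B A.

D E C B A / A C D E B / B A E D C / E B A C D / C D B A E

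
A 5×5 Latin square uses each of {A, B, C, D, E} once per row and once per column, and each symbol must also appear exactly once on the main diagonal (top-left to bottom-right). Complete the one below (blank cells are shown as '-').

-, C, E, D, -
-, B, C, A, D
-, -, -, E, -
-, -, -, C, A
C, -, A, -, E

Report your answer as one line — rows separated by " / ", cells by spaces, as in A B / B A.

(r1,c1): row 1 has {C,D,E}; column 1 has {C}; the diagonal has {B,C,E}, so it must be A.
(r1,c5): row 1 has {A,C,D,E}; column 5 has {A,D,E}, so it must be B.
(r2,c1): row 2 has {A,B,C,D}; column 1 has {A,C}, so it must be E.
(r3,c3): row 3 has {E}; column 3 has {A,C,E}; the diagonal has {A,B,C,E}, so it must be D.
(r3,c5): row 3 has {D,E}; column 5 has {A,B,D,E}, so it must be C.
(r4,c3): row 4 has {A,C}; column 3 has {A,C,D,E}, so it must be B.
(r5,c2): row 5 has {A,C,E}; column 2 has {B,C}, so it must be D.
(r5,c4): row 5 has {A,C,D,E}; column 4 has {A,C,D,E}, so it must be B.
(r3,c1): row 3 has {C,D,E}; column 1 has {A,C,E}, so it must be B.
(r3,c2): row 3 has {B,C,D,E}; column 2 has {B,C,D}, so it must be A.
(r4,c1): row 4 has {A,B,C}; column 1 has {A,B,C,E}, so it must be D.
(r4,c2): row 4 has {A,B,C,D}; column 2 has {A,B,C,D}, so it must be E.

A C E D B / E B C A D / B A D E C / D E B C A / C D A B E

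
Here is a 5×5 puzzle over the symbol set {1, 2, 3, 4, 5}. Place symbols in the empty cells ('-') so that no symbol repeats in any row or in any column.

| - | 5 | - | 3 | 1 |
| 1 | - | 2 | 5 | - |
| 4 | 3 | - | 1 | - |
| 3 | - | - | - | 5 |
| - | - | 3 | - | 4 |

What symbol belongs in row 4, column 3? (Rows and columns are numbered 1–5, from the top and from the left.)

1

(r1,c1): row 1 has {1,3,5}; column 1 has {1,3,4}, so it must be 2.
(r1,c3): row 1 has {1,2,3,5}; column 3 has {2,3}, so it must be 4.
(r2,c2): row 2 has {1,2,5}; column 2 has {3,5}, so it must be 4.
(r2,c5): row 2 has {1,2,4,5}; column 5 has {1,4,5}, so it must be 3.
(r3,c3): row 3 has {1,3,4}; column 3 has {2,3,4}, so it must be 5.
(r3,c5): row 3 has {1,3,4,5}; column 5 has {1,3,4,5}, so it must be 2.
(r4,c3): row 4 has {3,5}; column 3 has {2,3,4,5}, so it must be 1.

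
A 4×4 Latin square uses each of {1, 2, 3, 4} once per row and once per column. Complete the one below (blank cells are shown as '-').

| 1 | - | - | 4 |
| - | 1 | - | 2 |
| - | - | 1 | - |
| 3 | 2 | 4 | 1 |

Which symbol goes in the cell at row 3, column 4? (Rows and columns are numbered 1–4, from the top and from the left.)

3

At row 1, column 2: row 1 has {1,4}; column 2 has {1,2}; that leaves 3.
At row 1, column 3: row 1 has {1,3,4}; column 3 has {1,4}; that leaves 2.
At row 2, column 1: row 2 has {1,2}; column 1 has {1,3}; that leaves 4.
At row 2, column 3: row 2 has {1,2,4}; column 3 has {1,2,4}; that leaves 3.
At row 3, column 1: row 3 has {1}; column 1 has {1,3,4}; that leaves 2.
At row 3, column 2: row 3 has {1,2}; column 2 has {1,2,3}; that leaves 4.
At row 3, column 4: row 3 has {1,2,4}; column 4 has {1,2,4}; that leaves 3.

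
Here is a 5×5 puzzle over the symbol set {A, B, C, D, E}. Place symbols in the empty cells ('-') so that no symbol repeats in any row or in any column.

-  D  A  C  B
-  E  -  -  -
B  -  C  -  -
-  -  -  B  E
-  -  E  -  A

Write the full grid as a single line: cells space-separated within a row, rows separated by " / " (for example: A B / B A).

E D A C B / D E B A C / B A C E D / A C D B E / C B E D A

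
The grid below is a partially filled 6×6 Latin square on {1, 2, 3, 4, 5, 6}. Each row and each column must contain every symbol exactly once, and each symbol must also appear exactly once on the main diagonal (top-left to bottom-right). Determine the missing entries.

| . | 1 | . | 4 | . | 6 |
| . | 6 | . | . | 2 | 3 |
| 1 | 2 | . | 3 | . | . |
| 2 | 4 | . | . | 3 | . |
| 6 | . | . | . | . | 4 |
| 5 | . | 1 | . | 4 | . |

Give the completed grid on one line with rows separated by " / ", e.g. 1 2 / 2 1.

3 1 2 4 5 6 / 4 6 5 1 2 3 / 1 2 4 3 6 5 / 2 4 6 5 3 1 / 6 5 3 2 1 4 / 5 3 1 6 4 2

(r1,c1) = 3
(r1,c5) = 5
(r2,c1) = 4
(r2,c3) = 5
(r2,c4) = 1
(r3,c3) = 4
(r3,c5) = 6
(r3,c6) = 5
(r4,c3) = 6
(r4,c4) = 5
(r4,c6) = 1
(r5,c4) = 2
(r5,c5) = 1
(r6,c2) = 3
(r6,c4) = 6
(r6,c6) = 2
(r1,c3) = 2
(r5,c2) = 5
(r5,c3) = 3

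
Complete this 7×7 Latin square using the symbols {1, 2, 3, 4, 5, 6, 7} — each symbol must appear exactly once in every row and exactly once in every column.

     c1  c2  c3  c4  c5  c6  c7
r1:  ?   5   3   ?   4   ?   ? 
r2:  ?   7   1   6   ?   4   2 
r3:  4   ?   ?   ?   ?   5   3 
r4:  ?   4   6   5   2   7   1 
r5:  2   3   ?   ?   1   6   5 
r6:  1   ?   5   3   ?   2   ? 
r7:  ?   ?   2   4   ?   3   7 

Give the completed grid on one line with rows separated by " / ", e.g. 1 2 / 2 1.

7 5 3 2 4 1 6 / 5 7 1 6 3 4 2 / 4 2 7 1 6 5 3 / 3 4 6 5 2 7 1 / 2 3 4 7 1 6 5 / 1 6 5 3 7 2 4 / 6 1 2 4 5 3 7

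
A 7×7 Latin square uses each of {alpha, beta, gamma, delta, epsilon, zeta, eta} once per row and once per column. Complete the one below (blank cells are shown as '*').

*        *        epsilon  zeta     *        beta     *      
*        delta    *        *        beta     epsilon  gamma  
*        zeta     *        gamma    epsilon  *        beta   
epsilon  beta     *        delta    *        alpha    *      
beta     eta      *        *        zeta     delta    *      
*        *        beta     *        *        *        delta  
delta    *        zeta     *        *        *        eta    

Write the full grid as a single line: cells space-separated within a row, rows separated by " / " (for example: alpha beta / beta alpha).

(r1,c7) = alpha
(r3,c6) = eta
(r4,c7) = zeta
(r5,c7) = epsilon
(r7,c6) = gamma
(r1,c2) = gamma
(r3,c1) = alpha
(r3,c3) = delta
(r5,c4) = alpha
(r6,c6) = zeta
(r7,c5) = alpha
(r1,c1) = eta
(r1,c5) = delta
(r2,c1) = zeta
(r2,c4) = eta
(r5,c3) = gamma
(r6,c1) = gamma
(r6,c4) = epsilon
(r6,c5) = eta
(r7,c2) = epsilon
(r7,c4) = beta
(r2,c3) = alpha
(r4,c3) = eta
(r4,c5) = gamma
(r6,c2) = alpha

eta gamma epsilon zeta delta beta alpha / zeta delta alpha eta beta epsilon gamma / alpha zeta delta gamma epsilon eta beta / epsilon beta eta delta gamma alpha zeta / beta eta gamma alpha zeta delta epsilon / gamma alpha beta epsilon eta zeta delta / delta epsilon zeta beta alpha gamma eta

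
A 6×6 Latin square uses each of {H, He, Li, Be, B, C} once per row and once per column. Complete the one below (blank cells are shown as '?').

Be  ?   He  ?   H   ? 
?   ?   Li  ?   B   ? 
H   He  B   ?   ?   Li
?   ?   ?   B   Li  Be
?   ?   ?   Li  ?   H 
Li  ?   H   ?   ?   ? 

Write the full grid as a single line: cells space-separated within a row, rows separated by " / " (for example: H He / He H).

Be Li He C H B / C Be Li H B He / H He B Be C Li / He H C B Li Be / B C Be Li He H / Li B H He Be C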